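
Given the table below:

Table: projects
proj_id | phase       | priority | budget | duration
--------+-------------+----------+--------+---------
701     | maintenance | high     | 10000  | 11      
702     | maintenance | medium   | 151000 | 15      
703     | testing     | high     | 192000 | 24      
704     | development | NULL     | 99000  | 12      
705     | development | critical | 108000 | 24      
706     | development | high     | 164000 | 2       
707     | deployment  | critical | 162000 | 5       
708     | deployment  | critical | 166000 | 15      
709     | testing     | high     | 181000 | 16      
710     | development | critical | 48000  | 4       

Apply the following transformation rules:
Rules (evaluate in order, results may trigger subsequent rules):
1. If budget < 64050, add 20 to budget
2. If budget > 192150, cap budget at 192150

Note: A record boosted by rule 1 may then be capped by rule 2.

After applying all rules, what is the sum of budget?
1281040

Step 1: Apply rule 1 to records with budget < 64050
  - 2 records get bonus of 20
  - Of these, 0 records then exceed 192150 and get capped
Step 2: Apply rule 2 to records with budget > 192150
  - 0 records (original) are capped
Step 3: Calculate final sum = 1281040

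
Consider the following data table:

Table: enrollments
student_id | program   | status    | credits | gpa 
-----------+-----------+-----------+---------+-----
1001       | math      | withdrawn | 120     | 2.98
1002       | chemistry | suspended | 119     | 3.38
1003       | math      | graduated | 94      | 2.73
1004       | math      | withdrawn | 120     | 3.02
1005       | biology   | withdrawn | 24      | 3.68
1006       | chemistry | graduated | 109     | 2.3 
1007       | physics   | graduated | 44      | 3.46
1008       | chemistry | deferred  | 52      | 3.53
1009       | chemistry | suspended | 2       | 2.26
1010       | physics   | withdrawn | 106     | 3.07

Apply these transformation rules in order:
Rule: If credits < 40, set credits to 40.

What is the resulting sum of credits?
844

Step 1: 2 records have credits < 40
Step 2: These records originally summed to 26
Step 3: After setting to minimum: 2 × 40 = 80
Step 4: Unaffected records sum: 764
Step 5: Final sum = 80 + 764 = 844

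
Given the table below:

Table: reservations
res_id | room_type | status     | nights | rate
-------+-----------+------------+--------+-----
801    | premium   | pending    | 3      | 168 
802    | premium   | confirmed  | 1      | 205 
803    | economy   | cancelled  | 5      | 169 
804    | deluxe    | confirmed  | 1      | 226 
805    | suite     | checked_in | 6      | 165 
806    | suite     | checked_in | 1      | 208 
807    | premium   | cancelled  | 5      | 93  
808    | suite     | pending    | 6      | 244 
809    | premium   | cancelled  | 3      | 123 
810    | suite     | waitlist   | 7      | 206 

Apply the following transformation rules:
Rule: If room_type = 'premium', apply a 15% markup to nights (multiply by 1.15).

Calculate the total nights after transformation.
39.8

Step 1: Records with room_type = 'premium' have total nights = 12
Step 2: Apply multiplier: 12 × 1.15 = 13.8
Step 3: Other records total: 26
Step 4: Final sum = 13.8 + 26 = 39.8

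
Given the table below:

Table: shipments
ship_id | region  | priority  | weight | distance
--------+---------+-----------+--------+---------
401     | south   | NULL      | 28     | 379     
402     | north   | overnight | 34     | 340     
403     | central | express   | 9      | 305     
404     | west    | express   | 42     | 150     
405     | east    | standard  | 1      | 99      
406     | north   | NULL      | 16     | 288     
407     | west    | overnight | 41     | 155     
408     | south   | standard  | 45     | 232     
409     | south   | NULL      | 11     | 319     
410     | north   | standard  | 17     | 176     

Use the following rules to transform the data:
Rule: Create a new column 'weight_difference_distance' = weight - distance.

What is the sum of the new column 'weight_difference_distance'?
-2199

Step 1: For each record, compute weight - distance
Example calculations:
  28 - 379 = -351
  34 - 340 = -306
  9 - 305 = -296
  ...
Step 2: Sum all derived values
Step 3: Total = -2199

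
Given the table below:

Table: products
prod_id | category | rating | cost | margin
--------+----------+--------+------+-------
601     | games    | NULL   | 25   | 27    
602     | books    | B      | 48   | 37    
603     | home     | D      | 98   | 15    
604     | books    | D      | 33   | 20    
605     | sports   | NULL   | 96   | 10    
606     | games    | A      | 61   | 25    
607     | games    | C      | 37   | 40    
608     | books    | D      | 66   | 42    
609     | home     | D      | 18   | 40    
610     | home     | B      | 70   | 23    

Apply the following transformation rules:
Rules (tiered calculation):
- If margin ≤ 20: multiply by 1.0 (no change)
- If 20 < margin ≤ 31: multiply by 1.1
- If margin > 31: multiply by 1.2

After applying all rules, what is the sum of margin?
318.3

Step 1: Tier 1 (margin ≤ 20): 3 records, sum = 45 × 1.0 = 45.0
Step 2: Tier 2 (20 < margin ≤ 31): 3 records, sum = 75 × 1.1 = 82.5
Step 3: Tier 3 (margin > 31): 4 records, sum = 159 × 1.2 = 190.8
Step 4: Final sum = 45.0 + 82.5 + 190.8 = 318.3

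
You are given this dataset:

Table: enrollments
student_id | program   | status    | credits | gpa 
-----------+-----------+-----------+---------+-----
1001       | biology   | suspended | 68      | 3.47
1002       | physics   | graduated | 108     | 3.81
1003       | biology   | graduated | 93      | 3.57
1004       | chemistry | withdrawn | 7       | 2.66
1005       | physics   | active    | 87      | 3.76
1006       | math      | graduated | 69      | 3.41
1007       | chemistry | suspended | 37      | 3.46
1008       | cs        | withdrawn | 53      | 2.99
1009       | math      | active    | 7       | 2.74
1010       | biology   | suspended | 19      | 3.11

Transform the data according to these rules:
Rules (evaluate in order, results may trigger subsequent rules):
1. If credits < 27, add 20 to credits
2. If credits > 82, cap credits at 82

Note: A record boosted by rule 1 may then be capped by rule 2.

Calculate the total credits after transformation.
566

Step 1: Apply rule 1 to records with credits < 27
  - 3 records get bonus of 20
  - Of these, 0 records then exceed 82 and get capped
Step 2: Apply rule 2 to records with credits > 82
  - 3 records (original) are capped
Step 3: Calculate final sum = 566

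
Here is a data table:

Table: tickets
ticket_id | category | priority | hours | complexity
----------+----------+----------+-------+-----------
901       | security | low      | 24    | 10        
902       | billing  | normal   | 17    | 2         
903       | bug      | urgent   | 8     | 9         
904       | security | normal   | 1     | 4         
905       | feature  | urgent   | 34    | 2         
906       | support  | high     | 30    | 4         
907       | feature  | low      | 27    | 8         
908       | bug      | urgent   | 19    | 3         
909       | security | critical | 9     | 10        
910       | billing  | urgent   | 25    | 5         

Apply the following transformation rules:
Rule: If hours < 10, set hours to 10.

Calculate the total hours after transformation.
206

Step 1: 3 records have hours < 10
Step 2: These records originally summed to 18
Step 3: After setting to minimum: 3 × 10 = 30
Step 4: Unaffected records sum: 176
Step 5: Final sum = 30 + 176 = 206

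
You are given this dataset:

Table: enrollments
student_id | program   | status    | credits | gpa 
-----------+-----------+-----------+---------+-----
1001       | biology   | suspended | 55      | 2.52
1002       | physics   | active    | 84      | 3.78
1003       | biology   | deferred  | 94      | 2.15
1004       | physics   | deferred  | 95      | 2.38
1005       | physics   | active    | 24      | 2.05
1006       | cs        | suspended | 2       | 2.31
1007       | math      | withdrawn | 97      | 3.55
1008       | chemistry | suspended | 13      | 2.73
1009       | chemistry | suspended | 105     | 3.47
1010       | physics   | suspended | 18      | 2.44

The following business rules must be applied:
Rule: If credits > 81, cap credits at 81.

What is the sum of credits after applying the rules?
517

Step 1: 5 records have credits > 81
Step 2: These records originally summed to 475
Step 3: After capping: 5 × 81 = 405
Step 4: Unaffected records sum: 112
Step 5: Final sum = 405 + 112 = 517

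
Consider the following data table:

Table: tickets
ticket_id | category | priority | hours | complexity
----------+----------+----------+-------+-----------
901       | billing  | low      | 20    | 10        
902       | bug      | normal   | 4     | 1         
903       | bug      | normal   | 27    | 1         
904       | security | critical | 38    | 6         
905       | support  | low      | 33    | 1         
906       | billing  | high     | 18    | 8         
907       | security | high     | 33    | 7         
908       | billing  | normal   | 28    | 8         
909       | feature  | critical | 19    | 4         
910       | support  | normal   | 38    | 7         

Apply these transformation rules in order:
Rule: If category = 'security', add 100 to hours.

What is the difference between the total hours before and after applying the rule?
200

Step 1: Original sum of hours = 258
Step 2: 2 records have category = 'security'
Step 3: Each affected record changes by 100
Step 4: Total change = 2 × 100 = 200
Step 5: New sum = 258 + 200 = 458
Step 6: Difference = |458 - 258| = 200
        (Sum increased by 200)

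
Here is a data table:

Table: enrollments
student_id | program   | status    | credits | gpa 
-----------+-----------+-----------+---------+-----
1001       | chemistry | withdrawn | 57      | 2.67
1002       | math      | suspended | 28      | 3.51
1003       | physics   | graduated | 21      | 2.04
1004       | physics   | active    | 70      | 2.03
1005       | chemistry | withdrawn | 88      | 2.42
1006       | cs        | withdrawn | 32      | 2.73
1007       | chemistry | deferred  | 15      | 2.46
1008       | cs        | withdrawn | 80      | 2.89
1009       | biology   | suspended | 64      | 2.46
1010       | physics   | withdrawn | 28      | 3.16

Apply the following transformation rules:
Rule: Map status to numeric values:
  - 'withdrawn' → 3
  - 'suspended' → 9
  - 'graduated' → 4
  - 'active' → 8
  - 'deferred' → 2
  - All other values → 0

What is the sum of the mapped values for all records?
47

Step 1: Apply mapping to each record
Step 2: Count by status:
  'withdrawn': 5 records × 3 = 15
  'suspended': 2 records × 9 = 18
  'graduated': 1 records × 4 = 4
  'active': 1 records × 8 = 8
  'deferred': 1 records × 2 = 2
Step 3: Sum all mapped values = 47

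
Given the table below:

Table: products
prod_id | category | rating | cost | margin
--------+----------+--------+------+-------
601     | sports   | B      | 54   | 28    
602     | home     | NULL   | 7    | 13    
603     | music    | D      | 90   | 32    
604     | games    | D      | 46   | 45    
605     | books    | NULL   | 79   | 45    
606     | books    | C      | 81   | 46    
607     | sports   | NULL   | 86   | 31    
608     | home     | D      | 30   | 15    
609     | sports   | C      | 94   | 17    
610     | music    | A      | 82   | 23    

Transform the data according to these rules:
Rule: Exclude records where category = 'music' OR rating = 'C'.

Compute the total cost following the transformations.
302

Step 1: Find records where category = 'music' OR rating = 'C'
Step 2: 4 records match, summing to 347
Step 3: Original sum: 649
Step 4: Remaining sum = 649 - 347 = 302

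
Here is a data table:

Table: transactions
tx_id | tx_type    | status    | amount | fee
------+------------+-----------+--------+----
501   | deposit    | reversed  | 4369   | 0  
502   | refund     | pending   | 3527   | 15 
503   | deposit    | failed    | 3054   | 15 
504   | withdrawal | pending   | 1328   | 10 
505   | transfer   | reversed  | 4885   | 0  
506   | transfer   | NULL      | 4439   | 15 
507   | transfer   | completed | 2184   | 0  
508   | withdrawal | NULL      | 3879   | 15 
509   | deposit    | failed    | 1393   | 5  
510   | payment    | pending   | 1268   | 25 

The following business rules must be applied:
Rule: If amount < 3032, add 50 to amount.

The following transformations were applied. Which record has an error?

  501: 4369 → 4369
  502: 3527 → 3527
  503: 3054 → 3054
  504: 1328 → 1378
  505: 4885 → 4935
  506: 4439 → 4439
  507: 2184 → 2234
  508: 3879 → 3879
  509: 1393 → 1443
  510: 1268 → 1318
Record 505 has an error. The correct transformed value should be 4885, not 4935.

Step 1: Check each record against the rule
Step 2: Record 505 has amount = 4885
Step 3: Since 4885 >= 3032, the bonus should not have been applied
Step 4: Correct value = 4885, but claimed value = 4935
Conclusion: Record 505 has the error.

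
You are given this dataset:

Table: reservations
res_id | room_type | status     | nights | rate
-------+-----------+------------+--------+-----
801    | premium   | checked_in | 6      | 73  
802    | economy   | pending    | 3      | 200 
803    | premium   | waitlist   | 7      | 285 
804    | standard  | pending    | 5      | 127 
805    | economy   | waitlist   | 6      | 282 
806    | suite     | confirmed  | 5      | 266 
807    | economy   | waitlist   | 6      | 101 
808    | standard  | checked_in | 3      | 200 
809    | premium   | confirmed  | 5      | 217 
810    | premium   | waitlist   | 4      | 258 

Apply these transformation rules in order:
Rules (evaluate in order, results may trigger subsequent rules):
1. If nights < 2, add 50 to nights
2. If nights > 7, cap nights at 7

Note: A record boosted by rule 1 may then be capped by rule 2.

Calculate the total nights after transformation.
50

Step 1: Apply rule 1 to records with nights < 2
  - 0 records get bonus of 50
  - Of these, 0 records then exceed 7 and get capped
Step 2: Apply rule 2 to records with nights > 7
  - 0 records (original) are capped
Step 3: Calculate final sum = 50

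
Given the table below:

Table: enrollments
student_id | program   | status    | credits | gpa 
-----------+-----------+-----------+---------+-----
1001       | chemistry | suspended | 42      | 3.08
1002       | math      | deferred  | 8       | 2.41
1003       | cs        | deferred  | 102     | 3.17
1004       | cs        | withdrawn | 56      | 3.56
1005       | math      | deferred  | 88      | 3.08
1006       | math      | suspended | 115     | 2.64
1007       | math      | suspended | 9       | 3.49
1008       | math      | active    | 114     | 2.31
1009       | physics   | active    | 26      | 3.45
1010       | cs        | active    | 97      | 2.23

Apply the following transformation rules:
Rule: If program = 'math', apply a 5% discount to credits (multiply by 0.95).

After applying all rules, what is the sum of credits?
640.3

Step 1: Records with program = 'math' have total credits = 334
Step 2: Apply multiplier: 334 × 0.95 = 317.3
Step 3: Other records total: 323
Step 4: Final sum = 317.3 + 323 = 640.3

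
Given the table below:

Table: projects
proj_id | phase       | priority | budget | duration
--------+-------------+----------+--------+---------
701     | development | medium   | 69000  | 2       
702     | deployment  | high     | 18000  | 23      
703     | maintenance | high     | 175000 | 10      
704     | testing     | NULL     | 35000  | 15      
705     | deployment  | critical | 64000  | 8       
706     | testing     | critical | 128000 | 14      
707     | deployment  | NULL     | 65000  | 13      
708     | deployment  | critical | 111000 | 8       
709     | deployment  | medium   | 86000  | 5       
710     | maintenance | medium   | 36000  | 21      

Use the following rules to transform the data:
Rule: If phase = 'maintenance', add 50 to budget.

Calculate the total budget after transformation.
787100

Step 1: Count records where phase = 'maintenance': 2
Step 2: Total bonus added: 2 × 50 = 100
Step 3: Original sum of budget: 787000
Step 4: Final sum = 787000 + 100 = 787100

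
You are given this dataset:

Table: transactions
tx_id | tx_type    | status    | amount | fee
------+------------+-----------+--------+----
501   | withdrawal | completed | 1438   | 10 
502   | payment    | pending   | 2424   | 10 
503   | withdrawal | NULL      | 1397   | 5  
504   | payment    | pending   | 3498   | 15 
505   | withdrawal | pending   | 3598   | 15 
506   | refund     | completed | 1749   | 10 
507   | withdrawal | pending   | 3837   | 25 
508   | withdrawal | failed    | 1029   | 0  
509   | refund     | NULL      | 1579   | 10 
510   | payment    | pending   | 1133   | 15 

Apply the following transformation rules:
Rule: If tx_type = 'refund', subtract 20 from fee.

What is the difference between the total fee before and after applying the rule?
40

Step 1: Original sum of fee = 115
Step 2: 2 records have tx_type = 'refund'
Step 3: Each affected record changes by -20
Step 4: Total change = 2 × -20 = -40
Step 5: New sum = 115 + -40 = 75
Step 6: Difference = |75 - 115| = 40
        (Sum decreased by 40)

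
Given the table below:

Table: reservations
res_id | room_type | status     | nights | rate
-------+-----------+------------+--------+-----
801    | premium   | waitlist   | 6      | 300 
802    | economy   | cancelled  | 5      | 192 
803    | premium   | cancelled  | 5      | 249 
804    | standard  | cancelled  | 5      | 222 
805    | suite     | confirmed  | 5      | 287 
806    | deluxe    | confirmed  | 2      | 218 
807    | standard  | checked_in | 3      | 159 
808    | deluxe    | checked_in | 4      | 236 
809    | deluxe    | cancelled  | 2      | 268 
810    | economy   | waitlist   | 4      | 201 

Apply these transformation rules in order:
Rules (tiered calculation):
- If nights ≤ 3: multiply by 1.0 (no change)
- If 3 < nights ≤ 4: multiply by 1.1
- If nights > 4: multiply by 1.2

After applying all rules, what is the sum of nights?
47.0

Step 1: Tier 1 (nights ≤ 3): 3 records, sum = 7 × 1.0 = 7.0
Step 2: Tier 2 (3 < nights ≤ 4): 2 records, sum = 8 × 1.1 = 8.8
Step 3: Tier 3 (nights > 4): 5 records, sum = 26 × 1.2 = 31.2
Step 4: Final sum = 7.0 + 8.8 + 31.2 = 47.0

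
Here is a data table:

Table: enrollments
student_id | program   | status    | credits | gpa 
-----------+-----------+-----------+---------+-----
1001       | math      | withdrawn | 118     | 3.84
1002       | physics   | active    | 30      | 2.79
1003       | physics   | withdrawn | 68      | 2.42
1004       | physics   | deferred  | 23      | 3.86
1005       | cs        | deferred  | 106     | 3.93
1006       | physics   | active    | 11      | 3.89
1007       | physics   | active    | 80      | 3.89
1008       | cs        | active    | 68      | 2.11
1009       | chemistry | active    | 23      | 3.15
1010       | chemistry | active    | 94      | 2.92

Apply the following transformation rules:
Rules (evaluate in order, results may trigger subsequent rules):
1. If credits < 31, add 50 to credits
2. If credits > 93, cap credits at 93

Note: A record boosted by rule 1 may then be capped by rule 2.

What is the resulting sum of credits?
782

Step 1: Apply rule 1 to records with credits < 31
  - 4 records get bonus of 50
  - Of these, 0 records then exceed 93 and get capped
Step 2: Apply rule 2 to records with credits > 93
  - 3 records (original) are capped
Step 3: Calculate final sum = 782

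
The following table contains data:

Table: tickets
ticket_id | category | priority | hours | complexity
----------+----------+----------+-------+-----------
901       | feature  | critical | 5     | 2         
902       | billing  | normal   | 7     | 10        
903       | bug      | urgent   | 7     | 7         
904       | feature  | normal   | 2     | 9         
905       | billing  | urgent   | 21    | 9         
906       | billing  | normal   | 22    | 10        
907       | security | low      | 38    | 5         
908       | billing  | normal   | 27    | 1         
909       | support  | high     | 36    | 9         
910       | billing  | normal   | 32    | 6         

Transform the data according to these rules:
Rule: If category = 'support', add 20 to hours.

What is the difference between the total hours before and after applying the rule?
20

Step 1: Original sum of hours = 197
Step 2: 1 records have category = 'support'
Step 3: Each affected record changes by 20
Step 4: Total change = 1 × 20 = 20
Step 5: New sum = 197 + 20 = 217
Step 6: Difference = |217 - 197| = 20
        (Sum increased by 20)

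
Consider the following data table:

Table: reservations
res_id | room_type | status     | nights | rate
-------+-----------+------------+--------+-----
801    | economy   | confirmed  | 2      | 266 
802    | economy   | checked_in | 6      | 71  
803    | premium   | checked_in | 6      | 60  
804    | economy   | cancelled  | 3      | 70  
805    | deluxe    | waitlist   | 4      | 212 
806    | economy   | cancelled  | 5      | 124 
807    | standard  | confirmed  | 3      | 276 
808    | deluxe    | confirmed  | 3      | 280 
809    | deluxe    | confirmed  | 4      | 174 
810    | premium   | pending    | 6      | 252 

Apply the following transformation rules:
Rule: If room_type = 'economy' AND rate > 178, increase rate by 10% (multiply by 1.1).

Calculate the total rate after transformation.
1811.6

Step 1: Find records where room_type = 'economy' AND rate > 178
Step 2: 1 records match, summing to 266
Step 3: After multiplier: 266 × 1.1 = 292.6
Step 4: Unaffected records sum: 1519
Step 5: Final sum = 292.6 + 1519 = 1811.6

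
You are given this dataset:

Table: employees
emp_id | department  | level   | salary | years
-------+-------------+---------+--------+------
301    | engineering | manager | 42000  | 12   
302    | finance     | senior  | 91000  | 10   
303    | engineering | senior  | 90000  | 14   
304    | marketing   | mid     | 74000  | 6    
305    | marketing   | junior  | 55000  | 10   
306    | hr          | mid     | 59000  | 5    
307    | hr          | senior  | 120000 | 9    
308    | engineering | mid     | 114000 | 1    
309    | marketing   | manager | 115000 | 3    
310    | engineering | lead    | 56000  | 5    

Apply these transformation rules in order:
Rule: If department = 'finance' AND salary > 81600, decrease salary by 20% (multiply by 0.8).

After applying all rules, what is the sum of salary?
797800.0

Step 1: Find records where department = 'finance' AND salary > 81600
Step 2: 1 records match, summing to 91000
Step 3: After multiplier: 91000 × 0.8 = 72800.0
Step 4: Unaffected records sum: 725000
Step 5: Final sum = 72800.0 + 725000 = 797800.0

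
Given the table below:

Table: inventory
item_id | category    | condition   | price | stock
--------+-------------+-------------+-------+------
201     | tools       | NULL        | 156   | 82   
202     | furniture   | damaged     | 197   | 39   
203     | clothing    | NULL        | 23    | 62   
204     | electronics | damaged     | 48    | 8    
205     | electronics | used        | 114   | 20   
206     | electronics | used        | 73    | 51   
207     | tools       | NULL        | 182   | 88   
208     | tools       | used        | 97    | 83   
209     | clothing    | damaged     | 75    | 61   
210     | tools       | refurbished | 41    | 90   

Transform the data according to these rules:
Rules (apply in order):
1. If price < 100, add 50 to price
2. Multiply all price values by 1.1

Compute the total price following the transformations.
1436.6

Step 1: Apply Rule 1 - Add 50 to records with price < 100
  - 6 records affected: 357 + (6 × 50) = 657
  - Unaffected records: 649
  - Sum after Rule 1: 1306
Step 2: Apply Rule 2 - Multiply all by 1.1
  - 1306 × 1.1 = 1436.6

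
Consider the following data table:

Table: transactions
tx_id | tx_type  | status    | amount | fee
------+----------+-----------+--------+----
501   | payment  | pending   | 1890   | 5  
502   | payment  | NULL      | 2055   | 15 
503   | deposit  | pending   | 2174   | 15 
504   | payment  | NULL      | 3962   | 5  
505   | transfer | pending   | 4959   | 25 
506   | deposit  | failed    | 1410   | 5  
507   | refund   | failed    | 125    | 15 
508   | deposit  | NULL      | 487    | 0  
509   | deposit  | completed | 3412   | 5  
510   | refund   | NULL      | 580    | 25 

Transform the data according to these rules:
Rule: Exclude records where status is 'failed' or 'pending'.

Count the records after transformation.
5

Step 1: Count records to exclude
  - 2 (failed) + 3 (pending) = 5 records
Step 2: Total records: 10
Step 3: Remaining = 10 - 5 = 5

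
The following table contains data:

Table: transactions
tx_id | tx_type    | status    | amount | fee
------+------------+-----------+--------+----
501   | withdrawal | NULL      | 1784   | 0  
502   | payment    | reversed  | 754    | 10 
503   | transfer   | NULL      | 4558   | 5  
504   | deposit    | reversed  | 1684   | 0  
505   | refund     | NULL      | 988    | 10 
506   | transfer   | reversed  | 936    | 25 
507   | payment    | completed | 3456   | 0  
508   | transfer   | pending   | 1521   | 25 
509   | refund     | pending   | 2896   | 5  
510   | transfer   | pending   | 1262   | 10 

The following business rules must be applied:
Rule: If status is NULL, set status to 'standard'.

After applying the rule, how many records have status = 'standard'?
3

Step 1: Count records where status IS NULL
Step 2: Found 3 records with NULL status
Step 3: These records will have status set to 'standard'
Step 4: Records already having status = 'standard': 0
Step 5: Answer: 3 + 0 = 3 records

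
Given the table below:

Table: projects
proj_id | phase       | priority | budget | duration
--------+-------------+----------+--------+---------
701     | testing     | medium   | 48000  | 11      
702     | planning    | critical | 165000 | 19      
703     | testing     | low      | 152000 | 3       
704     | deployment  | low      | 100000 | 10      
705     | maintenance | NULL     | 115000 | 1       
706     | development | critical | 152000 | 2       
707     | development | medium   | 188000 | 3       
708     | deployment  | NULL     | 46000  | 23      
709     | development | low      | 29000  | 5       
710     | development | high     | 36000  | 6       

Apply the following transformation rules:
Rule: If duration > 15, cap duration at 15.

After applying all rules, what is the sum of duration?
71

Step 1: 2 records have duration > 15
Step 2: These records originally summed to 42
Step 3: After capping: 2 × 15 = 30
Step 4: Unaffected records sum: 41
Step 5: Final sum = 30 + 41 = 71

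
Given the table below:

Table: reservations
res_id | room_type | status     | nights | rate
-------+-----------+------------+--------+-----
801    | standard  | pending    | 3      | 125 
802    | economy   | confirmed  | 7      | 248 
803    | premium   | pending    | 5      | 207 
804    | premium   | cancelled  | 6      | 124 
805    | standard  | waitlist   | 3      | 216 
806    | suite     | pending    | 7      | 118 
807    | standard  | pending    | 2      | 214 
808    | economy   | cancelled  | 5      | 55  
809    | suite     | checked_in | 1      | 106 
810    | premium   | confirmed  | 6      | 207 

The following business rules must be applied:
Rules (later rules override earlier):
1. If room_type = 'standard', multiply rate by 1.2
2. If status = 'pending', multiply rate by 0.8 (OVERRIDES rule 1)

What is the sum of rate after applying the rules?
1530.4

Step 1: Rule 2 takes priority for records with status = 'pending'
  - 4 records: 664 × 0.8 = 531.2
Step 2: Rule 1 applies to remaining records with room_type = 'standard'
  - 1 records: 216 × 1.2 = 259.2
Step 3: Other records unchanged: 740
Step 4: Final sum = 531.2 + 259.2 + 740 = 1530.4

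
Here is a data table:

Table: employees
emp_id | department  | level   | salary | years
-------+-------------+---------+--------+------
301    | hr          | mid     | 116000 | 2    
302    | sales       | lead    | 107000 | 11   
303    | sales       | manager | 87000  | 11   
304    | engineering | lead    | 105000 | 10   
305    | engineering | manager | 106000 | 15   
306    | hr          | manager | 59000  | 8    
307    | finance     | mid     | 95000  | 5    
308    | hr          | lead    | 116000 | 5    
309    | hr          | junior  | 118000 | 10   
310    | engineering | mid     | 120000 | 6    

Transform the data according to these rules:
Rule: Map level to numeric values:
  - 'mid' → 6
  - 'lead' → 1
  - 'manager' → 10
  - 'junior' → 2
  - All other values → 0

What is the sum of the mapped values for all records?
53

Step 1: Apply mapping to each record
Step 2: Count by status:
  'mid': 3 records × 6 = 18
  'lead': 3 records × 1 = 3
  'manager': 3 records × 10 = 30
  'junior': 1 records × 2 = 2
Step 3: Sum all mapped values = 53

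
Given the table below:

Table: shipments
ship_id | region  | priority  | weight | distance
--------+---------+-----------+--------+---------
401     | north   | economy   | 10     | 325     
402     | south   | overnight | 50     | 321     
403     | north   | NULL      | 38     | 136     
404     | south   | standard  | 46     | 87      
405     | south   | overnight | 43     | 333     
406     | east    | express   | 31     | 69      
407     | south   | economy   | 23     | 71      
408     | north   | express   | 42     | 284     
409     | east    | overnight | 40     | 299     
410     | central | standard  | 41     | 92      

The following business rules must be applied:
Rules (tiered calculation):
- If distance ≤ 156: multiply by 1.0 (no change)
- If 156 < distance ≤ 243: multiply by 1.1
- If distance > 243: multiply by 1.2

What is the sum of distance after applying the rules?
2329.4

Step 1: Tier 1 (distance ≤ 156): 5 records, sum = 455 × 1.0 = 455.0
Step 2: Tier 2 (156 < distance ≤ 243): 0 records, sum = 0 × 1.1 = 0.0
Step 3: Tier 3 (distance > 243): 5 records, sum = 1562 × 1.2 = 1874.4
Step 4: Final sum = 455.0 + 0.0 + 1874.4 = 2329.4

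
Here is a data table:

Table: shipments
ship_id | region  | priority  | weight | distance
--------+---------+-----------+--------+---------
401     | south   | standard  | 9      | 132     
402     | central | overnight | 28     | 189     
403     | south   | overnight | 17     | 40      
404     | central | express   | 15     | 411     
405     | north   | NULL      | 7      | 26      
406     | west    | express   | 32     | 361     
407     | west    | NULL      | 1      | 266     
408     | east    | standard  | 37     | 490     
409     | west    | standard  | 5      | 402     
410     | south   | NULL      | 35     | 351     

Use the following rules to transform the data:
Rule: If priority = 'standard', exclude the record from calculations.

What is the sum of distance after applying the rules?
1644

Step 1: Identify records where priority = 'standard'
Step 2: The excluded records sum to 1024
Step 3: Original total distance = 2668
Step 4: Remaining total = 2668 - 1024 = 1644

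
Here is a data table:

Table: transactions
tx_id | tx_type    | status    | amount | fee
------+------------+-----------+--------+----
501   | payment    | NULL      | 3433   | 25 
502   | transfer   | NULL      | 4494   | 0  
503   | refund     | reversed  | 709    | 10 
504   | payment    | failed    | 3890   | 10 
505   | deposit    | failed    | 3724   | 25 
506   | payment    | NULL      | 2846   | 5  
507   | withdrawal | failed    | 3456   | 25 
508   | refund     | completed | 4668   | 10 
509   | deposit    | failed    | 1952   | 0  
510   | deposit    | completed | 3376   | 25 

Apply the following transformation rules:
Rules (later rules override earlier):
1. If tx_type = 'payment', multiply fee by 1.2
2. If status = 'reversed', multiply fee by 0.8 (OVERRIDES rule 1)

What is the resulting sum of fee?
141.0

Step 1: Rule 2 takes priority for records with status = 'reversed'
  - 1 records: 10 × 0.8 = 8.0
Step 2: Rule 1 applies to remaining records with tx_type = 'payment'
  - 3 records: 40 × 1.2 = 48.0
Step 3: Other records unchanged: 85
Step 4: Final sum = 8.0 + 48.0 + 85 = 141.0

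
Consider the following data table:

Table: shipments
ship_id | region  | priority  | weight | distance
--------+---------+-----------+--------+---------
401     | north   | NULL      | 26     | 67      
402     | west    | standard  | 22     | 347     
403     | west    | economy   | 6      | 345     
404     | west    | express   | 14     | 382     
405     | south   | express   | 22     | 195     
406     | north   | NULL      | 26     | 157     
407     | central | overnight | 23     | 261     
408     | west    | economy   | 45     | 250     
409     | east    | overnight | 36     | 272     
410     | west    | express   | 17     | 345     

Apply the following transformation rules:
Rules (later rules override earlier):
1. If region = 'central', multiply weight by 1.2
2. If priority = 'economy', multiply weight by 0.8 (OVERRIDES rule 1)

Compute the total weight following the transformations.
231.4

Step 1: Rule 2 takes priority for records with priority = 'economy'
  - 2 records: 51 × 0.8 = 40.8
Step 2: Rule 1 applies to remaining records with region = 'central'
  - 1 records: 23 × 1.2 = 27.6
Step 3: Other records unchanged: 163
Step 4: Final sum = 40.8 + 27.6 + 163 = 231.4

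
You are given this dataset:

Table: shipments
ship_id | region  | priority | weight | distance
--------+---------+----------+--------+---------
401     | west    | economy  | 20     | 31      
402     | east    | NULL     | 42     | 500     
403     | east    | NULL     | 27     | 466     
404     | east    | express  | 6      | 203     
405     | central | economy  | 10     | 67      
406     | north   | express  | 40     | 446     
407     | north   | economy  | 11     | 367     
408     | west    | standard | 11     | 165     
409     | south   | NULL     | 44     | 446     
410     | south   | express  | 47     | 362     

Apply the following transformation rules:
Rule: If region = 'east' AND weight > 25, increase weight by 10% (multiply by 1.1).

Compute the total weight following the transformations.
264.9

Step 1: Find records where region = 'east' AND weight > 25
Step 2: 2 records match, summing to 69
Step 3: After multiplier: 69 × 1.1 = 75.9
Step 4: Unaffected records sum: 189
Step 5: Final sum = 75.9 + 189 = 264.9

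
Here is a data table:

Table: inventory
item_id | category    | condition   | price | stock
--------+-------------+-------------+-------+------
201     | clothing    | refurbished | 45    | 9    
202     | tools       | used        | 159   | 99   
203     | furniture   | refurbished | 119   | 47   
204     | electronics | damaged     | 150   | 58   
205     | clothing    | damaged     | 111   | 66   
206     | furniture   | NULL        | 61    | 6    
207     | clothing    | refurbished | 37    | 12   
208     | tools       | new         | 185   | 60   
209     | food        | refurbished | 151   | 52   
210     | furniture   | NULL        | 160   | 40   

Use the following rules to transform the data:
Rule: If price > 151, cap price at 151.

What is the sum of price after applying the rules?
1127

Step 1: 3 records have price > 151
Step 2: These records originally summed to 504
Step 3: After capping: 3 × 151 = 453
Step 4: Unaffected records sum: 674
Step 5: Final sum = 453 + 674 = 1127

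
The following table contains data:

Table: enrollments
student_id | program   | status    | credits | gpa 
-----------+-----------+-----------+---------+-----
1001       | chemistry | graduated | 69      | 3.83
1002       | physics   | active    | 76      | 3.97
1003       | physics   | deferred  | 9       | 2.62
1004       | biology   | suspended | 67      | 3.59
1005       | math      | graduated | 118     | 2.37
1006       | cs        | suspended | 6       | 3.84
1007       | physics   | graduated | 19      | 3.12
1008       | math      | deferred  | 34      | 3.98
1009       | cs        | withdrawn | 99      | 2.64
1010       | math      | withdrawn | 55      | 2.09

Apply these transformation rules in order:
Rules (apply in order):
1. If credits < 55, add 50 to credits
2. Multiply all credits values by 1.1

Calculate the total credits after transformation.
827.2

Step 1: Apply Rule 1 - Add 50 to records with credits < 55
  - 4 records affected: 68 + (4 × 50) = 268
  - Unaffected records: 484
  - Sum after Rule 1: 752
Step 2: Apply Rule 2 - Multiply all by 1.1
  - 752 × 1.1 = 827.2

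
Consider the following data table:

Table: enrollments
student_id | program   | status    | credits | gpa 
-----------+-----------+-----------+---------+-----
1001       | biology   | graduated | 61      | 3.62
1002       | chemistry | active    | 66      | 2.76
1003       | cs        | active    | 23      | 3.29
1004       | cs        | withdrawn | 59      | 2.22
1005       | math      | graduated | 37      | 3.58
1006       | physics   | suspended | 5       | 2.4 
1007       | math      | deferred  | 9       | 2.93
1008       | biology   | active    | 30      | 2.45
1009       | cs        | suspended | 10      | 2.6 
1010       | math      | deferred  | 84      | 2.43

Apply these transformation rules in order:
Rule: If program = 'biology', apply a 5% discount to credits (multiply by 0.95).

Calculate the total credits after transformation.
379.45

Step 1: Records with program = 'biology' have total credits = 91
Step 2: Apply multiplier: 91 × 0.95 = 86.45
Step 3: Other records total: 293
Step 4: Final sum = 86.45 + 293 = 379.45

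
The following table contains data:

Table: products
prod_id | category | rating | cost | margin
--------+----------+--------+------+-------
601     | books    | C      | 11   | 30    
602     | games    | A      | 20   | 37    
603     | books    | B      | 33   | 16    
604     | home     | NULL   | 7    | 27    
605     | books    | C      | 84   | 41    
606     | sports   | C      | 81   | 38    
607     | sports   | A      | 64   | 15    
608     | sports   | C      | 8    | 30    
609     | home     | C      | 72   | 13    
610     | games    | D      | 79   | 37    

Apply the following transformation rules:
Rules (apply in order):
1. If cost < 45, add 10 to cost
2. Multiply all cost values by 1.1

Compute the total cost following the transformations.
559.9

Step 1: Apply Rule 1 - Add 10 to records with cost < 45
  - 5 records affected: 79 + (5 × 10) = 129
  - Unaffected records: 380
  - Sum after Rule 1: 509
Step 2: Apply Rule 2 - Multiply all by 1.1
  - 509 × 1.1 = 559.9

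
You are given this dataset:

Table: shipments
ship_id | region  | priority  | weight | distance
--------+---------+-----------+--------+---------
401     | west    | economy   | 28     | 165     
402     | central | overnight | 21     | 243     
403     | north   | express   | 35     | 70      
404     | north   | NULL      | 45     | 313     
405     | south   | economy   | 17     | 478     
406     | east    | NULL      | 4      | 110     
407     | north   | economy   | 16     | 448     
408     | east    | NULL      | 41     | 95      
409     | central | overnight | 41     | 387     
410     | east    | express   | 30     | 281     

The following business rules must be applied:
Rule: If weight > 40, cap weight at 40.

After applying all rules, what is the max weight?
40

Step 1: Original maximum weight = 45
Step 2: Apply cap at 40
Step 3: 3 records had weight > 40 and were capped
Step 4: Maximum after transformation = 40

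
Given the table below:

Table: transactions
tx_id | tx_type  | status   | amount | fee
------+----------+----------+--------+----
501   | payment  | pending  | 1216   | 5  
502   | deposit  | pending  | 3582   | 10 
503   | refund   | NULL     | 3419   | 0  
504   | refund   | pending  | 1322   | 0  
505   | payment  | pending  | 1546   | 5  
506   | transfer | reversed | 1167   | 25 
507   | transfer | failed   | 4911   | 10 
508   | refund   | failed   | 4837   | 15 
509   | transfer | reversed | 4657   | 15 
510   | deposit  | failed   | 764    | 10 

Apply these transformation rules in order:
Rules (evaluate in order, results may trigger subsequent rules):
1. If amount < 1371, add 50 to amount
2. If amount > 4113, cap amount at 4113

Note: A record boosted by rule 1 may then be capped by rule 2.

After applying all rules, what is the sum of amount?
25555

Step 1: Apply rule 1 to records with amount < 1371
  - 4 records get bonus of 50
  - Of these, 0 records then exceed 4113 and get capped
Step 2: Apply rule 2 to records with amount > 4113
  - 3 records (original) are capped
Step 3: Calculate final sum = 25555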